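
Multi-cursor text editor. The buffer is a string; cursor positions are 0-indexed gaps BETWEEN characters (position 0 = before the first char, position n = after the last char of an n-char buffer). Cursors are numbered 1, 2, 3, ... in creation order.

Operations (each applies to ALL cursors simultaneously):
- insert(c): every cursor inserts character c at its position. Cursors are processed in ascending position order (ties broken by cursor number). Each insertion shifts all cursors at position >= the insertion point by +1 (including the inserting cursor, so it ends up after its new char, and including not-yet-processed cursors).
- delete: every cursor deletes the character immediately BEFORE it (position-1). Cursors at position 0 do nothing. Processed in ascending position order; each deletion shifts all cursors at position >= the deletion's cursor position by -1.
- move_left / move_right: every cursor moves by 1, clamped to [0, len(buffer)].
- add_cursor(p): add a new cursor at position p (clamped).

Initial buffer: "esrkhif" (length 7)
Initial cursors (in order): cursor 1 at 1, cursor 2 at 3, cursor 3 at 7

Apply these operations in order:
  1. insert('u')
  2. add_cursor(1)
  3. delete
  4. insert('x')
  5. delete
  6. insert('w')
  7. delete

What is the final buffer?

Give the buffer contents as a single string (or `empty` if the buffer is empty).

Answer: srkhif

Derivation:
After op 1 (insert('u')): buffer="eusrukhifu" (len 10), cursors c1@2 c2@5 c3@10, authorship .1..2....3
After op 2 (add_cursor(1)): buffer="eusrukhifu" (len 10), cursors c4@1 c1@2 c2@5 c3@10, authorship .1..2....3
After op 3 (delete): buffer="srkhif" (len 6), cursors c1@0 c4@0 c2@2 c3@6, authorship ......
After op 4 (insert('x')): buffer="xxsrxkhifx" (len 10), cursors c1@2 c4@2 c2@5 c3@10, authorship 14..2....3
After op 5 (delete): buffer="srkhif" (len 6), cursors c1@0 c4@0 c2@2 c3@6, authorship ......
After op 6 (insert('w')): buffer="wwsrwkhifw" (len 10), cursors c1@2 c4@2 c2@5 c3@10, authorship 14..2....3
After op 7 (delete): buffer="srkhif" (len 6), cursors c1@0 c4@0 c2@2 c3@6, authorship ......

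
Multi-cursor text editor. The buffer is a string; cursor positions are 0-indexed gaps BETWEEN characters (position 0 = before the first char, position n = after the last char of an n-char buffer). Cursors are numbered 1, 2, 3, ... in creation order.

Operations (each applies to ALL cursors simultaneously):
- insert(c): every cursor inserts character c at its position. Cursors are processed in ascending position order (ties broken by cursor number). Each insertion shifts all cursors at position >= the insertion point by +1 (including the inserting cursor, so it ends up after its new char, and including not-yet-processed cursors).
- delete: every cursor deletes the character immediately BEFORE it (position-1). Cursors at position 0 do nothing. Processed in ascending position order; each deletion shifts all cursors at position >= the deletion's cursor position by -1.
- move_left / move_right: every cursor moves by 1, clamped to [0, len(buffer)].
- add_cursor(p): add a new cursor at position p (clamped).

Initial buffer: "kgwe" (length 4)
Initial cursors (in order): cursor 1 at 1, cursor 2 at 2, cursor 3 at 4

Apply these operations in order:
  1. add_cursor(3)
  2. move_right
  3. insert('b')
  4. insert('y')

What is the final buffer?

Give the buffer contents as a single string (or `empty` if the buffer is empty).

After op 1 (add_cursor(3)): buffer="kgwe" (len 4), cursors c1@1 c2@2 c4@3 c3@4, authorship ....
After op 2 (move_right): buffer="kgwe" (len 4), cursors c1@2 c2@3 c3@4 c4@4, authorship ....
After op 3 (insert('b')): buffer="kgbwbebb" (len 8), cursors c1@3 c2@5 c3@8 c4@8, authorship ..1.2.34
After op 4 (insert('y')): buffer="kgbywbyebbyy" (len 12), cursors c1@4 c2@7 c3@12 c4@12, authorship ..11.22.3434

Answer: kgbywbyebbyy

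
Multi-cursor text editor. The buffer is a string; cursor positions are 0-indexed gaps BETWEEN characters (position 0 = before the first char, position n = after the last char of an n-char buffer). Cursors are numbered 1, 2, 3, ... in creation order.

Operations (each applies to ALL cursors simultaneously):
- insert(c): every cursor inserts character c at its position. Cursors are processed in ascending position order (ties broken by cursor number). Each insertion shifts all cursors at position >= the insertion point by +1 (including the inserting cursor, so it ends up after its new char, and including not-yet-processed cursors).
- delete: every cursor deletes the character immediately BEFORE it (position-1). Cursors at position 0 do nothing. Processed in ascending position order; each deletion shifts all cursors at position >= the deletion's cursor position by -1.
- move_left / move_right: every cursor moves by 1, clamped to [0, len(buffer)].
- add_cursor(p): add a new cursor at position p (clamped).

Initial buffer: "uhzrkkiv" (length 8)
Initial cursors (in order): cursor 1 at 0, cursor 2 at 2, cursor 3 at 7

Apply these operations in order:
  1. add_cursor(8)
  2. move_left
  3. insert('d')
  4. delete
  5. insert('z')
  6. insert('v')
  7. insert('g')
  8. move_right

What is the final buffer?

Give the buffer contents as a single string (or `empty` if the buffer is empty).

Answer: zvguzvghzrkkzvgizvgv

Derivation:
After op 1 (add_cursor(8)): buffer="uhzrkkiv" (len 8), cursors c1@0 c2@2 c3@7 c4@8, authorship ........
After op 2 (move_left): buffer="uhzrkkiv" (len 8), cursors c1@0 c2@1 c3@6 c4@7, authorship ........
After op 3 (insert('d')): buffer="dudhzrkkdidv" (len 12), cursors c1@1 c2@3 c3@9 c4@11, authorship 1.2.....3.4.
After op 4 (delete): buffer="uhzrkkiv" (len 8), cursors c1@0 c2@1 c3@6 c4@7, authorship ........
After op 5 (insert('z')): buffer="zuzhzrkkzizv" (len 12), cursors c1@1 c2@3 c3@9 c4@11, authorship 1.2.....3.4.
After op 6 (insert('v')): buffer="zvuzvhzrkkzvizvv" (len 16), cursors c1@2 c2@5 c3@12 c4@15, authorship 11.22.....33.44.
After op 7 (insert('g')): buffer="zvguzvghzrkkzvgizvgv" (len 20), cursors c1@3 c2@7 c3@15 c4@19, authorship 111.222.....333.444.
After op 8 (move_right): buffer="zvguzvghzrkkzvgizvgv" (len 20), cursors c1@4 c2@8 c3@16 c4@20, authorship 111.222.....333.444.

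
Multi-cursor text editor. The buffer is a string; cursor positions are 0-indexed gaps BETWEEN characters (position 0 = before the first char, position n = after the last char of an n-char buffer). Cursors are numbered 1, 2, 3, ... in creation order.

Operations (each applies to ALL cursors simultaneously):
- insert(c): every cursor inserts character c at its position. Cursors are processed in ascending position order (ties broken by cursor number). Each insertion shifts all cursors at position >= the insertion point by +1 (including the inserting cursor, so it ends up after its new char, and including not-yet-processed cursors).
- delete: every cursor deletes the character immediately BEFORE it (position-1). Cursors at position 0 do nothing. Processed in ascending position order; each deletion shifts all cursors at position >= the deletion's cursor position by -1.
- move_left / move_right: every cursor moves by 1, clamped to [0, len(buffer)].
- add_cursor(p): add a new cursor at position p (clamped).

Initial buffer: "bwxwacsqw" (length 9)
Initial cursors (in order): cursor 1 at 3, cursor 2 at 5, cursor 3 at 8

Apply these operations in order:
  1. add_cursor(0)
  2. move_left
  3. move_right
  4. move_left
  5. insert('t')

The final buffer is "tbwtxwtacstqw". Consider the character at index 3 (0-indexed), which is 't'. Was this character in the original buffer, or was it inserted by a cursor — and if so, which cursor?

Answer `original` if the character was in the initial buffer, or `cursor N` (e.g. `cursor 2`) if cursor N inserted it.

After op 1 (add_cursor(0)): buffer="bwxwacsqw" (len 9), cursors c4@0 c1@3 c2@5 c3@8, authorship .........
After op 2 (move_left): buffer="bwxwacsqw" (len 9), cursors c4@0 c1@2 c2@4 c3@7, authorship .........
After op 3 (move_right): buffer="bwxwacsqw" (len 9), cursors c4@1 c1@3 c2@5 c3@8, authorship .........
After op 4 (move_left): buffer="bwxwacsqw" (len 9), cursors c4@0 c1@2 c2@4 c3@7, authorship .........
After op 5 (insert('t')): buffer="tbwtxwtacstqw" (len 13), cursors c4@1 c1@4 c2@7 c3@11, authorship 4..1..2...3..
Authorship (.=original, N=cursor N): 4 . . 1 . . 2 . . . 3 . .
Index 3: author = 1

Answer: cursor 1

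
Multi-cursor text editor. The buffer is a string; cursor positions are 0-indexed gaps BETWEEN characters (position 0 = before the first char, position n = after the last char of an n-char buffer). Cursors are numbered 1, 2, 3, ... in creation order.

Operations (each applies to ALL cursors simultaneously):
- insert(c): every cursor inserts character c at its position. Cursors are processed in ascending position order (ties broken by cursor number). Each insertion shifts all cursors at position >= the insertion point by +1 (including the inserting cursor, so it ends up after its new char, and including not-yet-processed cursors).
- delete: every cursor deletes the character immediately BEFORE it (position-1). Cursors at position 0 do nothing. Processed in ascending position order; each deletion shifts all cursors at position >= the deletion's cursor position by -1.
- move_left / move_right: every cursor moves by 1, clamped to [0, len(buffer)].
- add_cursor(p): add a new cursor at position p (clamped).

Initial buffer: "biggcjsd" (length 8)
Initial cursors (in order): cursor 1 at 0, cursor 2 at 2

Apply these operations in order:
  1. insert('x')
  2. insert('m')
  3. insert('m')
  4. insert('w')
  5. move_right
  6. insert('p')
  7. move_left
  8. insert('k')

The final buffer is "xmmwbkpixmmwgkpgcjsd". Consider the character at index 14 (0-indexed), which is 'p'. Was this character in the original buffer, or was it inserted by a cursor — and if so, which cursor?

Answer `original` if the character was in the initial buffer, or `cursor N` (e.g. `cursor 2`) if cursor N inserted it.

Answer: cursor 2

Derivation:
After op 1 (insert('x')): buffer="xbixggcjsd" (len 10), cursors c1@1 c2@4, authorship 1..2......
After op 2 (insert('m')): buffer="xmbixmggcjsd" (len 12), cursors c1@2 c2@6, authorship 11..22......
After op 3 (insert('m')): buffer="xmmbixmmggcjsd" (len 14), cursors c1@3 c2@8, authorship 111..222......
After op 4 (insert('w')): buffer="xmmwbixmmwggcjsd" (len 16), cursors c1@4 c2@10, authorship 1111..2222......
After op 5 (move_right): buffer="xmmwbixmmwggcjsd" (len 16), cursors c1@5 c2@11, authorship 1111..2222......
After op 6 (insert('p')): buffer="xmmwbpixmmwgpgcjsd" (len 18), cursors c1@6 c2@13, authorship 1111.1.2222.2.....
After op 7 (move_left): buffer="xmmwbpixmmwgpgcjsd" (len 18), cursors c1@5 c2@12, authorship 1111.1.2222.2.....
After op 8 (insert('k')): buffer="xmmwbkpixmmwgkpgcjsd" (len 20), cursors c1@6 c2@14, authorship 1111.11.2222.22.....
Authorship (.=original, N=cursor N): 1 1 1 1 . 1 1 . 2 2 2 2 . 2 2 . . . . .
Index 14: author = 2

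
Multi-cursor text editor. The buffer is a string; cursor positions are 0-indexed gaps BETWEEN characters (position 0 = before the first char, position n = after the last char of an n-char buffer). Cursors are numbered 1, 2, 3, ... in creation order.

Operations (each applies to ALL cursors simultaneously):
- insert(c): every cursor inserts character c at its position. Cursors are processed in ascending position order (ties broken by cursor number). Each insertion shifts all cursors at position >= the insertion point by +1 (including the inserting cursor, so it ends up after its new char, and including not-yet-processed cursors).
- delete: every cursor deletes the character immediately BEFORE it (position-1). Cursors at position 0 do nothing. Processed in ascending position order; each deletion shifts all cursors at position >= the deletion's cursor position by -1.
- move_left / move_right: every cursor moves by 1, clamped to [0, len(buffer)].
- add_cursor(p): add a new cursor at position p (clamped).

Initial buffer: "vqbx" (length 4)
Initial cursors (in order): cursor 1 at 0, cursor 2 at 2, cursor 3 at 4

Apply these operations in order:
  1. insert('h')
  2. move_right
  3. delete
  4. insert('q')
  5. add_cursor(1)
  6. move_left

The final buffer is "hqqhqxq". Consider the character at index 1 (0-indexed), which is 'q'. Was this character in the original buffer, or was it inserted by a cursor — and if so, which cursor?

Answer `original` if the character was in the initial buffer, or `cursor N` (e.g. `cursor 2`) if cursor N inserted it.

After op 1 (insert('h')): buffer="hvqhbxh" (len 7), cursors c1@1 c2@4 c3@7, authorship 1..2..3
After op 2 (move_right): buffer="hvqhbxh" (len 7), cursors c1@2 c2@5 c3@7, authorship 1..2..3
After op 3 (delete): buffer="hqhx" (len 4), cursors c1@1 c2@3 c3@4, authorship 1.2.
After op 4 (insert('q')): buffer="hqqhqxq" (len 7), cursors c1@2 c2@5 c3@7, authorship 11.22.3
After op 5 (add_cursor(1)): buffer="hqqhqxq" (len 7), cursors c4@1 c1@2 c2@5 c3@7, authorship 11.22.3
After op 6 (move_left): buffer="hqqhqxq" (len 7), cursors c4@0 c1@1 c2@4 c3@6, authorship 11.22.3
Authorship (.=original, N=cursor N): 1 1 . 2 2 . 3
Index 1: author = 1

Answer: cursor 1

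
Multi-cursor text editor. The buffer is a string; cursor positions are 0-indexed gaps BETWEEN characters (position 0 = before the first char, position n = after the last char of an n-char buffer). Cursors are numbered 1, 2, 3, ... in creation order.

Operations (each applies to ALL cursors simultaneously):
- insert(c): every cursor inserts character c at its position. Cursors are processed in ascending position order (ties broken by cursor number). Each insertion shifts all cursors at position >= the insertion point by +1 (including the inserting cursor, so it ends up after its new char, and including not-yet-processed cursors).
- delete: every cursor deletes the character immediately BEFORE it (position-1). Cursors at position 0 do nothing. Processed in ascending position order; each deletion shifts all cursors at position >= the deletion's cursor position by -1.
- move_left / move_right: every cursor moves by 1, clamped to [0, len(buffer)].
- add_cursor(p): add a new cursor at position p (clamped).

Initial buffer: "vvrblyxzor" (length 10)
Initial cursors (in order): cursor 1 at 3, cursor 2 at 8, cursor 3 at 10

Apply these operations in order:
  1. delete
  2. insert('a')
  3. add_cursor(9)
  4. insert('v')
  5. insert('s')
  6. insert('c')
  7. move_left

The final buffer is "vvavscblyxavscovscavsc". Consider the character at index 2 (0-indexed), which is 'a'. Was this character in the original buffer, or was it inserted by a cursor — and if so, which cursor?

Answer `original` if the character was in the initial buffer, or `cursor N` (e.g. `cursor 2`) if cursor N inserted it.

Answer: cursor 1

Derivation:
After op 1 (delete): buffer="vvblyxo" (len 7), cursors c1@2 c2@6 c3@7, authorship .......
After op 2 (insert('a')): buffer="vvablyxaoa" (len 10), cursors c1@3 c2@8 c3@10, authorship ..1....2.3
After op 3 (add_cursor(9)): buffer="vvablyxaoa" (len 10), cursors c1@3 c2@8 c4@9 c3@10, authorship ..1....2.3
After op 4 (insert('v')): buffer="vvavblyxavovav" (len 14), cursors c1@4 c2@10 c4@12 c3@14, authorship ..11....22.433
After op 5 (insert('s')): buffer="vvavsblyxavsovsavs" (len 18), cursors c1@5 c2@12 c4@15 c3@18, authorship ..111....222.44333
After op 6 (insert('c')): buffer="vvavscblyxavscovscavsc" (len 22), cursors c1@6 c2@14 c4@18 c3@22, authorship ..1111....2222.4443333
After op 7 (move_left): buffer="vvavscblyxavscovscavsc" (len 22), cursors c1@5 c2@13 c4@17 c3@21, authorship ..1111....2222.4443333
Authorship (.=original, N=cursor N): . . 1 1 1 1 . . . . 2 2 2 2 . 4 4 4 3 3 3 3
Index 2: author = 1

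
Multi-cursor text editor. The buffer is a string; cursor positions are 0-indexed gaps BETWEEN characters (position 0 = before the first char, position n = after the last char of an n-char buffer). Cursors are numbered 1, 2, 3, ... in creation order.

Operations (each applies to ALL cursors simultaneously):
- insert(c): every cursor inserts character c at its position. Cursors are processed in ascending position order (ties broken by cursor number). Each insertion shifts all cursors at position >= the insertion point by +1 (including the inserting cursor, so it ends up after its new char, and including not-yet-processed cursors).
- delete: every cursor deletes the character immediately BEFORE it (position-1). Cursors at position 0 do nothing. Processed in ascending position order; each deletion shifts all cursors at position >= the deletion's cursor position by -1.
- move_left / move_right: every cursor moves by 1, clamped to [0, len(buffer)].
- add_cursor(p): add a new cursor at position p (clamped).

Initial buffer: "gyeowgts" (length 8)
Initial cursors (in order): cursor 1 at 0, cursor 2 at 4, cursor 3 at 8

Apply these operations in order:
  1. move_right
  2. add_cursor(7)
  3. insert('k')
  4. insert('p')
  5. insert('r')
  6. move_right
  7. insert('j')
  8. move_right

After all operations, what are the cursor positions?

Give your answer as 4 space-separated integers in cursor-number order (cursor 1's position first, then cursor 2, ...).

After op 1 (move_right): buffer="gyeowgts" (len 8), cursors c1@1 c2@5 c3@8, authorship ........
After op 2 (add_cursor(7)): buffer="gyeowgts" (len 8), cursors c1@1 c2@5 c4@7 c3@8, authorship ........
After op 3 (insert('k')): buffer="gkyeowkgtksk" (len 12), cursors c1@2 c2@7 c4@10 c3@12, authorship .1....2..4.3
After op 4 (insert('p')): buffer="gkpyeowkpgtkpskp" (len 16), cursors c1@3 c2@9 c4@13 c3@16, authorship .11....22..44.33
After op 5 (insert('r')): buffer="gkpryeowkprgtkprskpr" (len 20), cursors c1@4 c2@11 c4@16 c3@20, authorship .111....222..444.333
After op 6 (move_right): buffer="gkpryeowkprgtkprskpr" (len 20), cursors c1@5 c2@12 c4@17 c3@20, authorship .111....222..444.333
After op 7 (insert('j')): buffer="gkpryjeowkprgjtkprsjkprj" (len 24), cursors c1@6 c2@14 c4@20 c3@24, authorship .111.1...222.2.444.43333
After op 8 (move_right): buffer="gkpryjeowkprgjtkprsjkprj" (len 24), cursors c1@7 c2@15 c4@21 c3@24, authorship .111.1...222.2.444.43333

Answer: 7 15 24 21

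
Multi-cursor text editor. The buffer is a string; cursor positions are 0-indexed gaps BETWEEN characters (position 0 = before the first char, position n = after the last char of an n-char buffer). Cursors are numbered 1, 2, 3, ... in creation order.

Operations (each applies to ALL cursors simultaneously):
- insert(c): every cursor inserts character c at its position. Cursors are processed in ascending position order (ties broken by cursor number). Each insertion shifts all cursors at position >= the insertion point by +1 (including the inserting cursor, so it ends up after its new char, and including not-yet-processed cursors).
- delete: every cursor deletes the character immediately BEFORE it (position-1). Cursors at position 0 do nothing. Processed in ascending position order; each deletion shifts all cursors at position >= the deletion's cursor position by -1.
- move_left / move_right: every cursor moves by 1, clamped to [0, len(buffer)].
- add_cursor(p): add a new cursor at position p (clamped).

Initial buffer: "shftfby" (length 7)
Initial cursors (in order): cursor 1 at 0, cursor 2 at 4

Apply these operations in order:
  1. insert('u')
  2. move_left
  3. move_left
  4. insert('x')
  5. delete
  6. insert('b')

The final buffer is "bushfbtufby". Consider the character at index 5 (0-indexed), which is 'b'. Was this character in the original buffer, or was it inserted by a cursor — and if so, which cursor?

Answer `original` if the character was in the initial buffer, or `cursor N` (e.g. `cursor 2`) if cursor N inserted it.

After op 1 (insert('u')): buffer="ushftufby" (len 9), cursors c1@1 c2@6, authorship 1....2...
After op 2 (move_left): buffer="ushftufby" (len 9), cursors c1@0 c2@5, authorship 1....2...
After op 3 (move_left): buffer="ushftufby" (len 9), cursors c1@0 c2@4, authorship 1....2...
After op 4 (insert('x')): buffer="xushfxtufby" (len 11), cursors c1@1 c2@6, authorship 11...2.2...
After op 5 (delete): buffer="ushftufby" (len 9), cursors c1@0 c2@4, authorship 1....2...
After op 6 (insert('b')): buffer="bushfbtufby" (len 11), cursors c1@1 c2@6, authorship 11...2.2...
Authorship (.=original, N=cursor N): 1 1 . . . 2 . 2 . . .
Index 5: author = 2

Answer: cursor 2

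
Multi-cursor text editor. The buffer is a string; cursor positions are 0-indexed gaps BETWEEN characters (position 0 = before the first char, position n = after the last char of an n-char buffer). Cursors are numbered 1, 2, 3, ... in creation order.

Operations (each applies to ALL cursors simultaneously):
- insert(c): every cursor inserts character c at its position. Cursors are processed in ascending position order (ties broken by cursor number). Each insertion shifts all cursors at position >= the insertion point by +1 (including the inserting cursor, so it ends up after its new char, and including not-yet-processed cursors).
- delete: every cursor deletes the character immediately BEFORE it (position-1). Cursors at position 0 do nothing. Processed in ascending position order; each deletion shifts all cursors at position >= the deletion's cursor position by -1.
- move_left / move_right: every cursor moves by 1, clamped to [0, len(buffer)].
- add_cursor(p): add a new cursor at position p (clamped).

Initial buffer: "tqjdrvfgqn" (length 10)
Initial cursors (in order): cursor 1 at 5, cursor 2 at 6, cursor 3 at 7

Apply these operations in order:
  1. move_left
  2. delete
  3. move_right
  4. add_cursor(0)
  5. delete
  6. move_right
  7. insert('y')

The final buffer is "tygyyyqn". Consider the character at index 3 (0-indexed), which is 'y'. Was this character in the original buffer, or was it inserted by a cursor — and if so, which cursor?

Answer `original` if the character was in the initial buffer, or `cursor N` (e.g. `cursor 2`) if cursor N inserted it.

After op 1 (move_left): buffer="tqjdrvfgqn" (len 10), cursors c1@4 c2@5 c3@6, authorship ..........
After op 2 (delete): buffer="tqjfgqn" (len 7), cursors c1@3 c2@3 c3@3, authorship .......
After op 3 (move_right): buffer="tqjfgqn" (len 7), cursors c1@4 c2@4 c3@4, authorship .......
After op 4 (add_cursor(0)): buffer="tqjfgqn" (len 7), cursors c4@0 c1@4 c2@4 c3@4, authorship .......
After op 5 (delete): buffer="tgqn" (len 4), cursors c4@0 c1@1 c2@1 c3@1, authorship ....
After op 6 (move_right): buffer="tgqn" (len 4), cursors c4@1 c1@2 c2@2 c3@2, authorship ....
After op 7 (insert('y')): buffer="tygyyyqn" (len 8), cursors c4@2 c1@6 c2@6 c3@6, authorship .4.123..
Authorship (.=original, N=cursor N): . 4 . 1 2 3 . .
Index 3: author = 1

Answer: cursor 1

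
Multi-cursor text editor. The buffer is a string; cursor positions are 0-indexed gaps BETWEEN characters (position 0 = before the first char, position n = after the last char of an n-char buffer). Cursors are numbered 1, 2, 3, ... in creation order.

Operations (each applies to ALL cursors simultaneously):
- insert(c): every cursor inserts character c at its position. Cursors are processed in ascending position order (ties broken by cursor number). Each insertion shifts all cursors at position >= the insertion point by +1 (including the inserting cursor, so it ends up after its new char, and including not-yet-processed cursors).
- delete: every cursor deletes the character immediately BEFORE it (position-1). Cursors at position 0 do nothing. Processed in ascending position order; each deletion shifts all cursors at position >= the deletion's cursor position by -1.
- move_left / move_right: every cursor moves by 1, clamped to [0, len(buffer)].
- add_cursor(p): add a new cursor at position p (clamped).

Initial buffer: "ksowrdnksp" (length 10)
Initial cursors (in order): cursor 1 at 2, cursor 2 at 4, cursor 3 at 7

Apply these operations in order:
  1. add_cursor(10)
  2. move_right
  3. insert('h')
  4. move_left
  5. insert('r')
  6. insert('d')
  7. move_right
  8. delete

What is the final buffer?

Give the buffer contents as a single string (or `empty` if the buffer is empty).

Answer: ksordwrrddnkrdsprd

Derivation:
After op 1 (add_cursor(10)): buffer="ksowrdnksp" (len 10), cursors c1@2 c2@4 c3@7 c4@10, authorship ..........
After op 2 (move_right): buffer="ksowrdnksp" (len 10), cursors c1@3 c2@5 c3@8 c4@10, authorship ..........
After op 3 (insert('h')): buffer="ksohwrhdnkhsph" (len 14), cursors c1@4 c2@7 c3@11 c4@14, authorship ...1..2...3..4
After op 4 (move_left): buffer="ksohwrhdnkhsph" (len 14), cursors c1@3 c2@6 c3@10 c4@13, authorship ...1..2...3..4
After op 5 (insert('r')): buffer="ksorhwrrhdnkrhsprh" (len 18), cursors c1@4 c2@8 c3@13 c4@17, authorship ...11..22...33..44
After op 6 (insert('d')): buffer="ksordhwrrdhdnkrdhsprdh" (len 22), cursors c1@5 c2@10 c3@16 c4@21, authorship ...111..222...333..444
After op 7 (move_right): buffer="ksordhwrrdhdnkrdhsprdh" (len 22), cursors c1@6 c2@11 c3@17 c4@22, authorship ...111..222...333..444
After op 8 (delete): buffer="ksordwrrddnkrdsprd" (len 18), cursors c1@5 c2@9 c3@14 c4@18, authorship ...11..22...33..44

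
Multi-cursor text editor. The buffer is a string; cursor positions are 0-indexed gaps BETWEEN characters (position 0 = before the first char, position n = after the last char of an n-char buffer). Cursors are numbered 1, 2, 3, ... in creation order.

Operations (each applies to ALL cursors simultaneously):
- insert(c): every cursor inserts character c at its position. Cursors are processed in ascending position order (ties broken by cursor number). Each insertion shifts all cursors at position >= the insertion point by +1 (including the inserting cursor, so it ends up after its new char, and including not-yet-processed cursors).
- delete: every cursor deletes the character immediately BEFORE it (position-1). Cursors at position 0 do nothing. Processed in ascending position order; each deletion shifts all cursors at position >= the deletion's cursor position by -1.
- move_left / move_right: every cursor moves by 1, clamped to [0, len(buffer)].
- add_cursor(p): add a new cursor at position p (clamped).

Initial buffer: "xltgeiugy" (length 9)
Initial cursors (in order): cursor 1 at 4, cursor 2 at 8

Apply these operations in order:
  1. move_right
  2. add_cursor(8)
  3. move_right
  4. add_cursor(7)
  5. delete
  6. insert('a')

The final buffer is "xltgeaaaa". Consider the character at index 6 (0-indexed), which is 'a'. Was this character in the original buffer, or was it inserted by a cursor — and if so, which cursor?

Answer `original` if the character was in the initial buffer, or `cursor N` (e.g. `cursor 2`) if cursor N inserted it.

Answer: cursor 2

Derivation:
After op 1 (move_right): buffer="xltgeiugy" (len 9), cursors c1@5 c2@9, authorship .........
After op 2 (add_cursor(8)): buffer="xltgeiugy" (len 9), cursors c1@5 c3@8 c2@9, authorship .........
After op 3 (move_right): buffer="xltgeiugy" (len 9), cursors c1@6 c2@9 c3@9, authorship .........
After op 4 (add_cursor(7)): buffer="xltgeiugy" (len 9), cursors c1@6 c4@7 c2@9 c3@9, authorship .........
After op 5 (delete): buffer="xltge" (len 5), cursors c1@5 c2@5 c3@5 c4@5, authorship .....
After op 6 (insert('a')): buffer="xltgeaaaa" (len 9), cursors c1@9 c2@9 c3@9 c4@9, authorship .....1234
Authorship (.=original, N=cursor N): . . . . . 1 2 3 4
Index 6: author = 2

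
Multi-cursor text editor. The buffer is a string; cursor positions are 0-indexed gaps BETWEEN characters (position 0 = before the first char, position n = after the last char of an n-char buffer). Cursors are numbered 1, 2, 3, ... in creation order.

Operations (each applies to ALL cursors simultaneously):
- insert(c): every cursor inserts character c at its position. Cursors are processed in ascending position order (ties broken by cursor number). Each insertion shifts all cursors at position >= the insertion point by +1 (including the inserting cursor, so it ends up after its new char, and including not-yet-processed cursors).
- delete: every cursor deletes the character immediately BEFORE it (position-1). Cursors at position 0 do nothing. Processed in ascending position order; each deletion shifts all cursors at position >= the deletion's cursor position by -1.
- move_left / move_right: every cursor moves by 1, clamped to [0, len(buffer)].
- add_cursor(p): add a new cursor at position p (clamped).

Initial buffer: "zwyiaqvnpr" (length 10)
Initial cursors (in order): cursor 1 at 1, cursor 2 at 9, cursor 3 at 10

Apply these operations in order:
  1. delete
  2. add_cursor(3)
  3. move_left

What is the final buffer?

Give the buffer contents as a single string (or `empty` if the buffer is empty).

After op 1 (delete): buffer="wyiaqvn" (len 7), cursors c1@0 c2@7 c3@7, authorship .......
After op 2 (add_cursor(3)): buffer="wyiaqvn" (len 7), cursors c1@0 c4@3 c2@7 c3@7, authorship .......
After op 3 (move_left): buffer="wyiaqvn" (len 7), cursors c1@0 c4@2 c2@6 c3@6, authorship .......

Answer: wyiaqvn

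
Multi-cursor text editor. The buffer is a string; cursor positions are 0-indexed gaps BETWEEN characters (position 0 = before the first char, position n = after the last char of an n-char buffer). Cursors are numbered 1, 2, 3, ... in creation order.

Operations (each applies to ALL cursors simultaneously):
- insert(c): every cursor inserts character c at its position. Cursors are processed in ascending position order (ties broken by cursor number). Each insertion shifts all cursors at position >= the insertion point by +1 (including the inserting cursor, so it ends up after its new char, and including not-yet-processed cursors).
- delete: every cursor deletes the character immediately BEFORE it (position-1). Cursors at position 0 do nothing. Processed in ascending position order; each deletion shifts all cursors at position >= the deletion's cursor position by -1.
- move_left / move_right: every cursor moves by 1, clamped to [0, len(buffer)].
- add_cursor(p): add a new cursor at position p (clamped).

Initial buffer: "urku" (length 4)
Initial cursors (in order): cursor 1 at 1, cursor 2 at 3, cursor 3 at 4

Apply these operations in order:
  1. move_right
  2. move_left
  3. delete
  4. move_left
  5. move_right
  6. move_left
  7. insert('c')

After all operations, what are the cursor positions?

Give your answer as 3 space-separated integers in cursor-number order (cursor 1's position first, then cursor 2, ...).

Answer: 3 3 3

Derivation:
After op 1 (move_right): buffer="urku" (len 4), cursors c1@2 c2@4 c3@4, authorship ....
After op 2 (move_left): buffer="urku" (len 4), cursors c1@1 c2@3 c3@3, authorship ....
After op 3 (delete): buffer="u" (len 1), cursors c1@0 c2@0 c3@0, authorship .
After op 4 (move_left): buffer="u" (len 1), cursors c1@0 c2@0 c3@0, authorship .
After op 5 (move_right): buffer="u" (len 1), cursors c1@1 c2@1 c3@1, authorship .
After op 6 (move_left): buffer="u" (len 1), cursors c1@0 c2@0 c3@0, authorship .
After op 7 (insert('c')): buffer="cccu" (len 4), cursors c1@3 c2@3 c3@3, authorship 123.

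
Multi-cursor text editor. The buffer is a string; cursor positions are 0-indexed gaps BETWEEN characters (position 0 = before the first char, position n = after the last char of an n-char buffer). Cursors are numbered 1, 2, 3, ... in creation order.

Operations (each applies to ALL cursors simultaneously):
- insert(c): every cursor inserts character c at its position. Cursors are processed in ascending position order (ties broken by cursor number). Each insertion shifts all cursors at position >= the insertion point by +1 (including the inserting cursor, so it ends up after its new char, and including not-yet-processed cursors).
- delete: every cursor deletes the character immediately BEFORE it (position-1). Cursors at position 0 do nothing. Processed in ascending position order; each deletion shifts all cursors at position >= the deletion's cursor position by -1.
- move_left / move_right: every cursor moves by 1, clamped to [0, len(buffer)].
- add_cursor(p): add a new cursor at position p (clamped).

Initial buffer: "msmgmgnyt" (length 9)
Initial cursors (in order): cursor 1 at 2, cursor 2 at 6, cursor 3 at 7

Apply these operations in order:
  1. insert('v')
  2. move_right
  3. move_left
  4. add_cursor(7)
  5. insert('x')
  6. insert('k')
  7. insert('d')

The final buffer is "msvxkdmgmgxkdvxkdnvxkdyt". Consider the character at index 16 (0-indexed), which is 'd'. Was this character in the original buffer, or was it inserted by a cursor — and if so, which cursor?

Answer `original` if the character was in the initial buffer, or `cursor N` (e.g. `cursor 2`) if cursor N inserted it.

After op 1 (insert('v')): buffer="msvmgmgvnvyt" (len 12), cursors c1@3 c2@8 c3@10, authorship ..1....2.3..
After op 2 (move_right): buffer="msvmgmgvnvyt" (len 12), cursors c1@4 c2@9 c3@11, authorship ..1....2.3..
After op 3 (move_left): buffer="msvmgmgvnvyt" (len 12), cursors c1@3 c2@8 c3@10, authorship ..1....2.3..
After op 4 (add_cursor(7)): buffer="msvmgmgvnvyt" (len 12), cursors c1@3 c4@7 c2@8 c3@10, authorship ..1....2.3..
After op 5 (insert('x')): buffer="msvxmgmgxvxnvxyt" (len 16), cursors c1@4 c4@9 c2@11 c3@14, authorship ..11....422.33..
After op 6 (insert('k')): buffer="msvxkmgmgxkvxknvxkyt" (len 20), cursors c1@5 c4@11 c2@14 c3@18, authorship ..111....44222.333..
After op 7 (insert('d')): buffer="msvxkdmgmgxkdvxkdnvxkdyt" (len 24), cursors c1@6 c4@13 c2@17 c3@22, authorship ..1111....4442222.3333..
Authorship (.=original, N=cursor N): . . 1 1 1 1 . . . . 4 4 4 2 2 2 2 . 3 3 3 3 . .
Index 16: author = 2

Answer: cursor 2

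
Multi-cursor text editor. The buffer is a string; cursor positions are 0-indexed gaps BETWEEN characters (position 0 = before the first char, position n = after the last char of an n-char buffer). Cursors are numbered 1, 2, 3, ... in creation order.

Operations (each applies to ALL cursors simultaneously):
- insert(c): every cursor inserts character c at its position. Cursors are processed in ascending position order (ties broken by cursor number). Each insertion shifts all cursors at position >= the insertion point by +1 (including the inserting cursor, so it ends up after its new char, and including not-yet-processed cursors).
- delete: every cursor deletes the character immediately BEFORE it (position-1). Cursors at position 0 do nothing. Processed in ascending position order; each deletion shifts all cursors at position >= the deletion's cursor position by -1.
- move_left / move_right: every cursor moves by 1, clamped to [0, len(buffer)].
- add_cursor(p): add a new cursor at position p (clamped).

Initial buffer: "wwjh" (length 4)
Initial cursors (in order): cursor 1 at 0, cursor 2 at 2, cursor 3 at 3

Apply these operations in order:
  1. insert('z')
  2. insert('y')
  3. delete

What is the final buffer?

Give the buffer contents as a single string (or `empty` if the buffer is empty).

After op 1 (insert('z')): buffer="zwwzjzh" (len 7), cursors c1@1 c2@4 c3@6, authorship 1..2.3.
After op 2 (insert('y')): buffer="zywwzyjzyh" (len 10), cursors c1@2 c2@6 c3@9, authorship 11..22.33.
After op 3 (delete): buffer="zwwzjzh" (len 7), cursors c1@1 c2@4 c3@6, authorship 1..2.3.

Answer: zwwzjzh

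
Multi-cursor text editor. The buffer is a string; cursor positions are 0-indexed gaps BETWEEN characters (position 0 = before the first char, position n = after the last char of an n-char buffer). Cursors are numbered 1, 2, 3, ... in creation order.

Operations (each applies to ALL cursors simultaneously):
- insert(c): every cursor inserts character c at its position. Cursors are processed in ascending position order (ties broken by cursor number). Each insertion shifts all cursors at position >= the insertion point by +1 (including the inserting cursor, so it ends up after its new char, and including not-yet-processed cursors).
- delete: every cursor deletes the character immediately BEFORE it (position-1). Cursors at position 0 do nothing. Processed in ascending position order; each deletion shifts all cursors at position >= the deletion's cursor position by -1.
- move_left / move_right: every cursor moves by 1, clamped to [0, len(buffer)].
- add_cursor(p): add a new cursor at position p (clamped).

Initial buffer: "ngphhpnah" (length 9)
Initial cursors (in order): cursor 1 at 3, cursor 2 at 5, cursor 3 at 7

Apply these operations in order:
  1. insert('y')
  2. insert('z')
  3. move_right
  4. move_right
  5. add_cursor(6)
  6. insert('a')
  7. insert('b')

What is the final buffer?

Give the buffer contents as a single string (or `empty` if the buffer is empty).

After op 1 (insert('y')): buffer="ngpyhhypnyah" (len 12), cursors c1@4 c2@7 c3@10, authorship ...1..2..3..
After op 2 (insert('z')): buffer="ngpyzhhyzpnyzah" (len 15), cursors c1@5 c2@9 c3@13, authorship ...11..22..33..
After op 3 (move_right): buffer="ngpyzhhyzpnyzah" (len 15), cursors c1@6 c2@10 c3@14, authorship ...11..22..33..
After op 4 (move_right): buffer="ngpyzhhyzpnyzah" (len 15), cursors c1@7 c2@11 c3@15, authorship ...11..22..33..
After op 5 (add_cursor(6)): buffer="ngpyzhhyzpnyzah" (len 15), cursors c4@6 c1@7 c2@11 c3@15, authorship ...11..22..33..
After op 6 (insert('a')): buffer="ngpyzhahayzpnayzaha" (len 19), cursors c4@7 c1@9 c2@14 c3@19, authorship ...11.4.122..233..3
After op 7 (insert('b')): buffer="ngpyzhabhabyzpnabyzahab" (len 23), cursors c4@8 c1@11 c2@17 c3@23, authorship ...11.44.1122..2233..33

Answer: ngpyzhabhabyzpnabyzahab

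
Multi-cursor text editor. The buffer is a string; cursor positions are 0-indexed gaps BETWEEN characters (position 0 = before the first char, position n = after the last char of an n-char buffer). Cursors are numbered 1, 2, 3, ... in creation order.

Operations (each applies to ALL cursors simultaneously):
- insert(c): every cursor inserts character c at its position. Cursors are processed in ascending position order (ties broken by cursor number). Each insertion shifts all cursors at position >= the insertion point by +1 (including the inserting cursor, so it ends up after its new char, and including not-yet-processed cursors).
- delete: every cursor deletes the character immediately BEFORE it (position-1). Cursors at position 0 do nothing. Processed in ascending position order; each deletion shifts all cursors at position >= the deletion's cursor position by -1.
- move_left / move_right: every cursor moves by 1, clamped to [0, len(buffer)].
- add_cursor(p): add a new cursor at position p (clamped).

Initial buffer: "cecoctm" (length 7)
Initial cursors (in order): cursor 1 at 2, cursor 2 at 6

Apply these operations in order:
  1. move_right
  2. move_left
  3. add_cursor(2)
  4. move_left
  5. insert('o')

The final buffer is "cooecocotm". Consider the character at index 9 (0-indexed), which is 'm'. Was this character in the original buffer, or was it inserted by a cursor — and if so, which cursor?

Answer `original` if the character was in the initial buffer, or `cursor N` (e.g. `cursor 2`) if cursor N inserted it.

After op 1 (move_right): buffer="cecoctm" (len 7), cursors c1@3 c2@7, authorship .......
After op 2 (move_left): buffer="cecoctm" (len 7), cursors c1@2 c2@6, authorship .......
After op 3 (add_cursor(2)): buffer="cecoctm" (len 7), cursors c1@2 c3@2 c2@6, authorship .......
After op 4 (move_left): buffer="cecoctm" (len 7), cursors c1@1 c3@1 c2@5, authorship .......
After op 5 (insert('o')): buffer="cooecocotm" (len 10), cursors c1@3 c3@3 c2@8, authorship .13....2..
Authorship (.=original, N=cursor N): . 1 3 . . . . 2 . .
Index 9: author = original

Answer: original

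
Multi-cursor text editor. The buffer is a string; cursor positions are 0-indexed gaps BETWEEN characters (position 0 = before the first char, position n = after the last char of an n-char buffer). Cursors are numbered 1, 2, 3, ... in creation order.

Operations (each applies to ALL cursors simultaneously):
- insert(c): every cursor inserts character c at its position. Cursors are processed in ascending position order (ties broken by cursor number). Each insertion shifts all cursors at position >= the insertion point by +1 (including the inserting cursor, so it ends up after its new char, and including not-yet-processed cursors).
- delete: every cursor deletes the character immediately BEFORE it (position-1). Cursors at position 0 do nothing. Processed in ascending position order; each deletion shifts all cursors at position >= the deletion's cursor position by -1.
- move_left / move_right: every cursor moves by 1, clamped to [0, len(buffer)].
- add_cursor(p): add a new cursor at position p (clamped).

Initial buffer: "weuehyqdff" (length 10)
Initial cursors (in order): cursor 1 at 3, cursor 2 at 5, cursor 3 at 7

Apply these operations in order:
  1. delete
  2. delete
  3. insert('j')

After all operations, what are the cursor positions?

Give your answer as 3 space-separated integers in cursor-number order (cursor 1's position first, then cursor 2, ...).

Answer: 4 4 4

Derivation:
After op 1 (delete): buffer="weeydff" (len 7), cursors c1@2 c2@3 c3@4, authorship .......
After op 2 (delete): buffer="wdff" (len 4), cursors c1@1 c2@1 c3@1, authorship ....
After op 3 (insert('j')): buffer="wjjjdff" (len 7), cursors c1@4 c2@4 c3@4, authorship .123...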